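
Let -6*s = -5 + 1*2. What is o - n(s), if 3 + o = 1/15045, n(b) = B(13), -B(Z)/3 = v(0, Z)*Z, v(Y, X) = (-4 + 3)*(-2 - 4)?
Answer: 3475396/15045 ≈ 231.00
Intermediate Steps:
s = 1/2 (s = -(-5 + 1*2)/6 = -(-5 + 2)/6 = -1/6*(-3) = 1/2 ≈ 0.50000)
v(Y, X) = 6 (v(Y, X) = -1*(-6) = 6)
B(Z) = -18*Z
n(b) = -234 (n(b) = -18*13 = -234)
o = -45134/15045 (o = -3 + 1/15045 = -45134/15045 ≈ -2.9999)
o - n(s) = -45134/15045 - 1*(-234) = -45134/15045 + 234 = 3475396/15045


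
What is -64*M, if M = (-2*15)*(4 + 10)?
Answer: 26880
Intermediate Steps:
M = -420 (M = -30*14 = -420)
-64*M = -64*(-420) = 26880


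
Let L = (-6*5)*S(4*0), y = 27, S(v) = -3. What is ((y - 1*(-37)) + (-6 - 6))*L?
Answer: 4680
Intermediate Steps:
L = 90 (L = -6*5*(-3) = -30*(-3) = 90)
((y - 1*(-37)) + (-6 - 6))*L = ((27 - 1*(-37)) + (-6 - 6))*90 = ((27 + 37) - 12)*90 = (64 - 12)*90 = 52*90 = 4680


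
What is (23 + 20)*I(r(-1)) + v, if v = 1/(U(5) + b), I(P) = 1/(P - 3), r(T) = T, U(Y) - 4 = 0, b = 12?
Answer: -171/16 ≈ -10.688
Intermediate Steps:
U(Y) = 4 (U(Y) = 4 + 0 = 4)
I(P) = 1/(-3 + P)
v = 1/16 (v = 1/(4 + 12) = 1/16 ≈ 0.062500)
(23 + 20)*I(r(-1)) + v = (23 + 20)/(-3 - 1) + 1/16 = 43/(-4) + 1/16 = 43*(-¼) + 1/16 = -43/4 + 1/16 = -171/16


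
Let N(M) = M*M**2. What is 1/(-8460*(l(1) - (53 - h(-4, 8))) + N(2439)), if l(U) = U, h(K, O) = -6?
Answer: 1/14509421199 ≈ 6.8921e-11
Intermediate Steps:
N(M) = M**3
1/(-8460*(l(1) - (53 - h(-4, 8))) + N(2439)) = 1/(-8460*(1 - (53 - 1*(-6))) + 2439**3) = 1/(-8460*(1 - (53 + 6)) + 14508930519) = 1/(-8460*(1 - 1*59) + 14508930519) = 1/(-8460*(1 - 59) + 14508930519) = 1/(-8460*(-58) + 14508930519) = 1/(490680 + 14508930519) = 1/14509421199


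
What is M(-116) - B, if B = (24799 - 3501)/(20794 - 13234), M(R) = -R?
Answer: 427831/3780 ≈ 113.18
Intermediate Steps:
B = 10649/3780 (B = 21298/7560 = 21298*(1/7560) = 10649/3780 ≈ 2.8172)
M(-116) - B = -1*(-116) - 1*10649/3780 = 116 - 10649/3780 = 427831/3780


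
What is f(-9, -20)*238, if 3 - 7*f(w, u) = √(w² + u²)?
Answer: 102 - 34*√481 ≈ -643.68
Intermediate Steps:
f(w, u) = 3/7 - √(u² + w²)/7 (f(w, u) = 3/7 - √(w² + u²)/7 = 3/7 - √(u² + w²)/7)
f(-9, -20)*238 = (3/7 - √((-20)² + (-9)²)/7)*238 = (3/7 - √(400 + 81)/7)*238 = (3/7 - √481/7)*238 = 102 - 34*√481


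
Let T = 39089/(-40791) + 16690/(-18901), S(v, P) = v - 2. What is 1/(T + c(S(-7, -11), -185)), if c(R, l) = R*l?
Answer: 770990691/1282279877536 ≈ 0.00060127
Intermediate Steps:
S(v, P) = -2 + v
T = -1419622979/770990691 (T = 39089*(-1/40791) + 16690*(-1/18901) = -39089/40791 - 16690/18901 = -1419622979/770990691 ≈ -1.8413)
1/(T + c(S(-7, -11), -185)) = 1/(-1419622979/770990691 + (-2 - 7)*(-185)) = 1/(-1419622979/770990691 - 9*(-185)) = 1/(-1419622979/770990691 + 1665) = 1/(1282279877536/770990691) = 770990691/1282279877536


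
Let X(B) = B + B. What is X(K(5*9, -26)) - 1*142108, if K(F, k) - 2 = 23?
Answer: -142058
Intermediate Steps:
K(F, k) = 25 (K(F, k) = 2 + 23 = 25)
X(B) = 2*B
X(K(5*9, -26)) - 1*142108 = 2*25 - 1*142108 = 50 - 142108 = -142058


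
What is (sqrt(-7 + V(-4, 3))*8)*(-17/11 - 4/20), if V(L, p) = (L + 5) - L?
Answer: -768*I*sqrt(2)/55 ≈ -19.748*I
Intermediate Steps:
V(L, p) = 5 (V(L, p) = (5 + L) - L = 5)
(sqrt(-7 + V(-4, 3))*8)*(-17/11 - 4/20) = (sqrt(-7 + 5)*8)*(-17/11 - 4/20) = (sqrt(-2)*8)*(-17*1/11 - 4*1/20) = ((I*sqrt(2))*8)*(-17/11 - 1/5) = (8*I*sqrt(2))*(-96/55) = -768*I*sqrt(2)/55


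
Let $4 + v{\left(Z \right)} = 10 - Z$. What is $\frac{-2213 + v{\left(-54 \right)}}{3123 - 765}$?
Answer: $- \frac{2153}{2358} \approx -0.91306$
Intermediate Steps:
$v{\left(Z \right)} = 6 - Z$ ($v{\left(Z \right)} = -4 - \left(-10 + Z\right) = 6 - Z$)
$\frac{-2213 + v{\left(-54 \right)}}{3123 - 765} = \frac{-2213 + \left(6 - -54\right)}{3123 - 765} = \frac{-2213 + \left(6 + 54\right)}{2358} = \left(-2213 + 60\right) \frac{1}{2358} = \left(-2153\right) \frac{1}{2358} = - \frac{2153}{2358}$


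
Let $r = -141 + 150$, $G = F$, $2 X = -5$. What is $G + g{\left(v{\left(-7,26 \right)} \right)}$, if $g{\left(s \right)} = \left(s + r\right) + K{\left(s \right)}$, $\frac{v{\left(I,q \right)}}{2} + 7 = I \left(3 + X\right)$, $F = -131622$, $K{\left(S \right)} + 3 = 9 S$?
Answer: $-131826$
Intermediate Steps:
$X = - \frac{5}{2}$ ($X = \frac{1}{2} \left(-5\right) = - \frac{5}{2} \approx -2.5$)
$K{\left(S \right)} = -3 + 9 S$
$v{\left(I,q \right)} = -14 + I$ ($v{\left(I,q \right)} = -14 + 2 I \left(3 - \frac{5}{2}\right) = -14 + 2 I \frac{1}{2} = -14 + 2 \frac{I}{2} = -14 + I$)
$G = -131622$
$r = 9$
$g{\left(s \right)} = 6 + 10 s$ ($g{\left(s \right)} = \left(s + 9\right) + \left(-3 + 9 s\right) = \left(9 + s\right) + \left(-3 + 9 s\right) = 6 + 10 s$)
$G + g{\left(v{\left(-7,26 \right)} \right)} = -131622 + \left(6 + 10 \left(-14 - 7\right)\right) = -131622 + \left(6 + 10 \left(-21\right)\right) = -131622 + \left(6 - 210\right) = -131622 - 204 = -131826$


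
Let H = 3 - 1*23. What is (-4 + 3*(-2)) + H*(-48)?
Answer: 950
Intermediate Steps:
H = -20 (H = 3 - 23 = -20)
(-4 + 3*(-2)) + H*(-48) = (-4 + 3*(-2)) - 20*(-48) = (-4 - 6) + 960 = -10 + 960 = 950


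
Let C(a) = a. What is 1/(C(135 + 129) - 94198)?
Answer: -1/93934 ≈ -1.0646e-5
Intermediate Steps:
1/(C(135 + 129) - 94198) = 1/((135 + 129) - 94198) = 1/(264 - 94198) = 1/(-93934) = -1/93934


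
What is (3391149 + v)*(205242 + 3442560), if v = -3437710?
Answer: -169845308922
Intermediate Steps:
(3391149 + v)*(205242 + 3442560) = (3391149 - 3437710)*(205242 + 3442560) = -46561*3647802 = -169845308922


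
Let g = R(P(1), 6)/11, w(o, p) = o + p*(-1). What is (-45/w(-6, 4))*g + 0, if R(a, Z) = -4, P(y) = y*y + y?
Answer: -18/11 ≈ -1.6364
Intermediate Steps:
w(o, p) = o - p
P(y) = y + y² (P(y) = y² + y = y + y²)
g = -4/11 ≈ -0.36364
(-45/w(-6, 4))*g + 0 = -45/(-6 - 1*4)*(-4/11) + 0 = -45/(-6 - 4)*(-4/11) + 0 = -45/(-10)*(-4/11) + 0 = -45*(-⅒)*(-4/11) + 0 = (9/2)*(-4/11) + 0 = -18/11 + 0 = -18/11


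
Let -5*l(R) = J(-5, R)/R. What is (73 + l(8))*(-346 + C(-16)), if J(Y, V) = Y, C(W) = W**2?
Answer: -26325/4 ≈ -6581.3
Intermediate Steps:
l(R) = 1/R (l(R) = -(-1)/R = 1/R)
(73 + l(8))*(-346 + C(-16)) = (73 + 1/8)*(-346 + (-16)**2) = (73 + 1/8)*(-346 + 256) = (585/8)*(-90) = -26325/4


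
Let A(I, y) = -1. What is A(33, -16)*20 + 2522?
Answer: 2502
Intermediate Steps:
A(33, -16)*20 + 2522 = -1*20 + 2522 = -20 + 2522 = 2502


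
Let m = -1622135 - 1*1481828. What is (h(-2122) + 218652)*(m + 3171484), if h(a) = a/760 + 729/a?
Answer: 5952303568039209/403180 ≈ 1.4763e+10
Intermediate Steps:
m = -3103963 (m = -1622135 - 1481828 = -3103963)
h(a) = 729/a + a/760 (h(a) = a*(1/760) + 729/a = a/760 + 729/a = 729/a + a/760)
(h(-2122) + 218652)*(m + 3171484) = ((729/(-2122) + (1/760)*(-2122)) + 218652)*(-3103963 + 3171484) = ((729*(-1/2122) - 1061/380) + 218652)*67521 = ((-729/2122 - 1061/380) + 218652)*67521 = (-1264231/403180 + 218652)*67521 = (88154849129/403180)*67521 = 5952303568039209/403180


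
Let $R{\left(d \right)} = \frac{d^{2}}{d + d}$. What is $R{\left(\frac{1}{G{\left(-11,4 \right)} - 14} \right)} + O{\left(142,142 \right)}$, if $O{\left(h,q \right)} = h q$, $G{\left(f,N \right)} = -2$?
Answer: $\frac{645247}{32} \approx 20164.0$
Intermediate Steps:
$R{\left(d \right)} = \frac{d}{2}$ ($R{\left(d \right)} = \frac{d^{2}}{2 d} = \frac{1}{2 d} d^{2} = \frac{d}{2}$)
$R{\left(\frac{1}{G{\left(-11,4 \right)} - 14} \right)} + O{\left(142,142 \right)} = \frac{1}{2 \left(-2 - 14\right)} + 142 \cdot 142 = \frac{1}{2 \left(-16\right)} + 20164 = \frac{1}{2} \left(- \frac{1}{16}\right) + 20164 = - \frac{1}{32} + 20164 = \frac{645247}{32}$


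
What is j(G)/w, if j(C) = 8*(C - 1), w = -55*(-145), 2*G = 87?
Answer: 68/1595 ≈ 0.042633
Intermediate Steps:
G = 87/2 (G = (1/2)*87 = 87/2 ≈ 43.500)
w = 7975
j(C) = -8 + 8*C (j(C) = 8*(-1 + C) = -8 + 8*C)
j(G)/w = (-8 + 8*(87/2))/7975 = (-8 + 348)*(1/7975) = 340*(1/7975) = 68/1595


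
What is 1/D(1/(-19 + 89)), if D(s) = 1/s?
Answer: 1/70 ≈ 0.014286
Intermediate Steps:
1/D(1/(-19 + 89)) = 1/(1/(1/(-19 + 89))) = 1/(1/(1/70)) = 1/70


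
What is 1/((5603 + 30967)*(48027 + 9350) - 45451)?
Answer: 1/2098231439 ≈ 4.7659e-10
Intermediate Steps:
1/((5603 + 30967)*(48027 + 9350) - 45451) = 1/(36570*57377 - 45451) = 1/(2098276890 - 45451) = 1/2098231439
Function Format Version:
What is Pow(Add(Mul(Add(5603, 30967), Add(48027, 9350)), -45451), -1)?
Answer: Rational(1, 2098231439) ≈ 4.7659e-10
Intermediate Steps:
Pow(Add(Mul(Add(5603, 30967), Add(48027, 9350)), -45451), -1) = Pow(Add(Mul(36570, 57377), -45451), -1) = Pow(Add(2098276890, -45451), -1) = Pow(2098231439, -1) = Rational(1, 2098231439)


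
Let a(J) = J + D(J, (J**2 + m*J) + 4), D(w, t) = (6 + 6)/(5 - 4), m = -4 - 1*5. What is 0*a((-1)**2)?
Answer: 0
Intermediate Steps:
m = -9 (m = -4 - 5 = -9)
D(w, t) = 12 (D(w, t) = 12/1 = 12*1 = 12)
a(J) = 12 + J (a(J) = J + 12 = 12 + J)
0*a((-1)**2) = 0*(12 + (-1)**2) = 0*(12 + 1) = 0*13 = 0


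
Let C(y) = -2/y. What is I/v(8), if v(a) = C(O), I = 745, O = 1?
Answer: -745/2 ≈ -372.50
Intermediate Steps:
v(a) = -2 (v(a) = -2/1 = -2*1 = -2)
I/v(8) = 745/(-2) = 745*(-1/2) = -745/2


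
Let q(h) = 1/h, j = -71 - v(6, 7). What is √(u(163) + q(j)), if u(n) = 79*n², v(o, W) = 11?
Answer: √14113346442/82 ≈ 1448.8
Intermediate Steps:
j = -82 (j = -71 - 1*11 = -71 - 11 = -82)
√(u(163) + q(j)) = √(79*163² + 1/(-82)) = √(79*26569 - 1/82) = √(2098951 - 1/82) = √(172113981/82) = √14113346442/82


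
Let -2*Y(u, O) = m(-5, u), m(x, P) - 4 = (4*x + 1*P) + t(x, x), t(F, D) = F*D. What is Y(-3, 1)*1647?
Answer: -4941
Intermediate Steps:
t(F, D) = D*F
m(x, P) = 4 + P + x**2 + 4*x (m(x, P) = 4 + ((4*x + 1*P) + x*x) = 4 + ((4*x + P) + x**2) = 4 + ((P + 4*x) + x**2) = 4 + (P + x**2 + 4*x) = 4 + P + x**2 + 4*x)
Y(u, O) = -9/2 - u/2 (Y(u, O) = -(4 + u + (-5)**2 + 4*(-5))/2 = -(4 + u + 25 - 20)/2 = -(9 + u)/2 = -9/2 - u/2)
Y(-3, 1)*1647 = (-9/2 - 1/2*(-3))*1647 = (-9/2 + 3/2)*1647 = -3*1647 = -4941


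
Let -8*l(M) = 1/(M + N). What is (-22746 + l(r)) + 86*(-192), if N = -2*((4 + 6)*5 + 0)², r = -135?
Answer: -1612718639/41080 ≈ -39258.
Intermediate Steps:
N = -5000 (N = -2*(10*5 + 0)² = -2*(50 + 0)² = -2*50² = -2*2500 = -5000)
l(M) = -1/(8*(-5000 + M)) (l(M) = -1/(8*(M - 5000)) = -1/(8*(-5000 + M)))
(-22746 + l(r)) + 86*(-192) = (-22746 - 1/(-40000 + 8*(-135))) + 86*(-192) = (-22746 - 1/(-40000 - 1080)) - 16512 = (-22746 - 1/(-41080)) - 16512 = (-22746 - 1*(-1/41080)) - 16512 = (-22746 + 1/41080) - 16512 = -934405679/41080 - 16512 = -1612718639/41080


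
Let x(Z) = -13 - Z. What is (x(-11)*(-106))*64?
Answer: 13568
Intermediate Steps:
(x(-11)*(-106))*64 = ((-13 - 1*(-11))*(-106))*64 = ((-13 + 11)*(-106))*64 = -2*(-106)*64 = 212*64 = 13568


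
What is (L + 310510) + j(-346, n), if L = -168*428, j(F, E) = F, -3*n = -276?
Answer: 238260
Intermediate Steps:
n = 92 (n = -⅓*(-276) = 92)
L = -71904
(L + 310510) + j(-346, n) = (-71904 + 310510) - 346 = 238606 - 346 = 238260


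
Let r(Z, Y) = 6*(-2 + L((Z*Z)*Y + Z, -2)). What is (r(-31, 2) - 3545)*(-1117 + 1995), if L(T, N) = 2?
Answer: -3112510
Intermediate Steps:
r(Z, Y) = 0 (r(Z, Y) = 6*(-2 + 2) = 6*0 = 0)
(r(-31, 2) - 3545)*(-1117 + 1995) = (0 - 3545)*(-1117 + 1995) = -3545*878 = -3112510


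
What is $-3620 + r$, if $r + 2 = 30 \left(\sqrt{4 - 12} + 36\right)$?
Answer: $-2542 + 60 i \sqrt{2} \approx -2542.0 + 84.853 i$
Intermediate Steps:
$r = 1078 + 60 i \sqrt{2}$ ($r = -2 + 30 \left(\sqrt{4 - 12} + 36\right) = -2 + 30 \left(\sqrt{-8} + 36\right) = -2 + 30 \left(2 i \sqrt{2} + 36\right) = -2 + 30 \left(36 + 2 i \sqrt{2}\right) = -2 + \left(1080 + 60 i \sqrt{2}\right) = 1078 + 60 i \sqrt{2} \approx 1078.0 + 84.853 i$)
$-3620 + r = -3620 + \left(1078 + 60 i \sqrt{2}\right) = -2542 + 60 i \sqrt{2}$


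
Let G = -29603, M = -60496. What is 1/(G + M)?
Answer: -1/90099 ≈ -1.1099e-5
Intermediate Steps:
1/(G + M) = 1/(-29603 - 60496) = 1/(-90099) = -1/90099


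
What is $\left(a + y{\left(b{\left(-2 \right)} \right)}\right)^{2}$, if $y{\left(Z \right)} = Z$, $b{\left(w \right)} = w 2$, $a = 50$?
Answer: $2116$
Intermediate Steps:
$b{\left(w \right)} = 2 w$
$\left(a + y{\left(b{\left(-2 \right)} \right)}\right)^{2} = \left(50 + 2 \left(-2\right)\right)^{2} = \left(50 - 4\right)^{2} = 46^{2} = 2116$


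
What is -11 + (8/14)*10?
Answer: -37/7 ≈ -5.2857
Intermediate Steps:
-11 + (8/14)*10 = -11 + (8*(1/14))*10 = -11 + (4/7)*10 = -11 + 40/7 = -37/7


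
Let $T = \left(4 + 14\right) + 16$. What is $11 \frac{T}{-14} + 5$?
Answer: $- \frac{152}{7} \approx -21.714$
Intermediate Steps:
$T = 34$ ($T = 18 + 16 = 34$)
$11 \frac{T}{-14} + 5 = 11 \frac{34}{-14} + 5 = 11 \cdot 34 \left(- \frac{1}{14}\right) + 5 = 11 \left(- \frac{17}{7}\right) + 5 = - \frac{187}{7} + 5 = - \frac{152}{7}$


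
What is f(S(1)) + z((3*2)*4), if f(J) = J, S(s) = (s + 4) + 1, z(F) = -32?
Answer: -26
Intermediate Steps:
S(s) = 5 + s (S(s) = (4 + s) + 1 = 5 + s)
f(S(1)) + z((3*2)*4) = (5 + 1) - 32 = 6 - 32 = -26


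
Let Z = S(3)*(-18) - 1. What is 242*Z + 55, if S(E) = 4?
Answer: -17611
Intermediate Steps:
Z = -73 (Z = 4*(-18) - 1 = -72 - 1 = -73)
242*Z + 55 = 242*(-73) + 55 = -17666 + 55 = -17611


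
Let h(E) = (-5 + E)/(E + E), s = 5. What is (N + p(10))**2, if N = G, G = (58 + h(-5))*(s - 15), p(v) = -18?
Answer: 369664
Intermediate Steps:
h(E) = (-5 + E)/(2*E) (h(E) = (-5 + E)/((2*E)) = (-5 + E)*(1/(2*E)) = (-5 + E)/(2*E))
G = -590 (G = (58 + (1/2)*(-5 - 5)/(-5))*(5 - 15) = (58 + (1/2)*(-1/5)*(-10))*(-10) = (58 + 1)*(-10) = 59*(-10) = -590)
N = -590
(N + p(10))**2 = (-590 - 18)**2 = (-608)**2 = 369664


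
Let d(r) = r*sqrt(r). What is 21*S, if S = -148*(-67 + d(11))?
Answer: 208236 - 34188*sqrt(11) ≈ 94847.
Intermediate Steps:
d(r) = r**(3/2)
S = 9916 - 1628*sqrt(11) (S = -148*(-67 + 11**(3/2)) = -148*(-67 + 11*sqrt(11)) = 9916 - 1628*sqrt(11) ≈ 4516.5)
21*S = 21*(9916 - 1628*sqrt(11)) = 208236 - 34188*sqrt(11)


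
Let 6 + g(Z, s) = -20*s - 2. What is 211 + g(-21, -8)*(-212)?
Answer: -32013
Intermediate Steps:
g(Z, s) = -8 - 20*s (g(Z, s) = -6 + (-20*s - 2) = -6 + (-2 - 20*s) = -8 - 20*s)
211 + g(-21, -8)*(-212) = 211 + (-8 - 20*(-8))*(-212) = 211 + (-8 + 160)*(-212) = 211 + 152*(-212) = 211 - 32224 = -32013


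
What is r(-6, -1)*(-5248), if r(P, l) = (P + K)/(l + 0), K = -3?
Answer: -47232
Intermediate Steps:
r(P, l) = (-3 + P)/l (r(P, l) = (P - 3)/(l + 0) = (-3 + P)/l)
r(-6, -1)*(-5248) = ((-3 - 6)/(-1))*(-5248) = -1*(-9)*(-5248) = 9*(-5248) = -47232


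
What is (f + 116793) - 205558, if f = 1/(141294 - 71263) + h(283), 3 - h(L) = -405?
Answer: -6187729066/70031 ≈ -88357.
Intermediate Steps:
h(L) = 408 (h(L) = 3 - 1*(-405) = 3 + 405 = 408)
f = 28572649/70031 (f = 1/(141294 - 71263) + 408 = 1/70031 + 408 = 28572649/70031 ≈ 408.00)
(f + 116793) - 205558 = (28572649/70031 + 116793) - 205558 = 8207703232/70031 - 205558 = -6187729066/70031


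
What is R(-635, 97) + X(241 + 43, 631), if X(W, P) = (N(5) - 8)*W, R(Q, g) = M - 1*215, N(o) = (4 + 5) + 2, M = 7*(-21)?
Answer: 490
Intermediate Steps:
M = -147
N(o) = 11 (N(o) = 9 + 2 = 11)
R(Q, g) = -362 (R(Q, g) = -147 - 1*215 = -147 - 215 = -362)
X(W, P) = 3*W (X(W, P) = (11 - 8)*W = 3*W)
R(-635, 97) + X(241 + 43, 631) = -362 + 3*(241 + 43) = -362 + 3*284 = -362 + 852 = 490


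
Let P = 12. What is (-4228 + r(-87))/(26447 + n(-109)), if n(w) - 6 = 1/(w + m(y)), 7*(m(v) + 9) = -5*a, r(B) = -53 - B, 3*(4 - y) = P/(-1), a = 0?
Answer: -494892/3121453 ≈ -0.15855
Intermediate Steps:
y = 8 (y = 4 - 4/(-1) = 4 - 4*(-1) = 4 - ⅓*(-12) = 4 + 4 = 8)
m(v) = -9 (m(v) = -9 + (-5*0)/7 = -9 + (⅐)*0 = -9 + 0 = -9)
n(w) = 6 + 1/(-9 + w) (n(w) = 6 + 1/(w - 9) = 6 + 1/(-9 + w))
(-4228 + r(-87))/(26447 + n(-109)) = (-4228 + (-53 - 1*(-87)))/(26447 + (-53 + 6*(-109))/(-9 - 109)) = (-4228 + (-53 + 87))/(26447 + (-53 - 654)/(-118)) = (-4228 + 34)/(26447 - 1/118*(-707)) = -4194/(26447 + 707/118) = -4194/3121453/118 = -4194*118/3121453 = -494892/3121453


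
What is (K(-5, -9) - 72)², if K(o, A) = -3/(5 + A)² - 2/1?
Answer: 1408969/256 ≈ 5503.8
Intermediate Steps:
K(o, A) = -2 - 3/(5 + A)² (K(o, A) = -3/(5 + A)² - 2*1 = -3/(5 + A)² - 2 = -2 - 3/(5 + A)²)
(K(-5, -9) - 72)² = ((-2 - 3/(5 - 9)²) - 72)² = ((-2 - 3/(-4)²) - 72)² = ((-2 - 3*1/16) - 72)² = ((-2 - 3/16) - 72)² = (-35/16 - 72)² = (-1187/16)² = 1408969/256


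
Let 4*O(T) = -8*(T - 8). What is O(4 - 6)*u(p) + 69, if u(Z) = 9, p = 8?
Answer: 249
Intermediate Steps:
O(T) = 16 - 2*T (O(T) = (-8*(T - 8))/4 = (-8*(-8 + T))/4 = (64 - 8*T)/4 = 16 - 2*T)
O(4 - 6)*u(p) + 69 = (16 - 2*(4 - 6))*9 + 69 = (16 - 2*(-2))*9 + 69 = (16 + 4)*9 + 69 = 20*9 + 69 = 180 + 69 = 249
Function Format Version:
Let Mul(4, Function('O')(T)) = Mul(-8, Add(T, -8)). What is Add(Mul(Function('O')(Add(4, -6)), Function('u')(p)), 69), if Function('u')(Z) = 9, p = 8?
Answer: 249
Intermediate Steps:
Function('O')(T) = Add(16, Mul(-2, T)) (Function('O')(T) = Mul(Rational(1, 4), Mul(-8, Add(T, -8))) = Mul(Rational(1, 4), Mul(-8, Add(-8, T))) = Mul(Rational(1, 4), Add(64, Mul(-8, T))) = Add(16, Mul(-2, T)))
Add(Mul(Function('O')(Add(4, -6)), Function('u')(p)), 69) = Add(Mul(Add(16, Mul(-2, Add(4, -6))), 9), 69) = Add(Mul(Add(16, Mul(-2, -2)), 9), 69) = Add(Mul(Add(16, 4), 9), 69) = Add(Mul(20, 9), 69) = Add(180, 69) = 249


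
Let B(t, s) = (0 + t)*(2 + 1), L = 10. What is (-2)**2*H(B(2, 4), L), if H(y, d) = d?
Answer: 40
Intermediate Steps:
B(t, s) = 3*t (B(t, s) = t*3 = 3*t)
(-2)**2*H(B(2, 4), L) = (-2)**2*10 = 4*10 = 40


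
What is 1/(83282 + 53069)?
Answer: 1/136351 ≈ 7.3340e-6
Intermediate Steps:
1/(83282 + 53069) = 1/136351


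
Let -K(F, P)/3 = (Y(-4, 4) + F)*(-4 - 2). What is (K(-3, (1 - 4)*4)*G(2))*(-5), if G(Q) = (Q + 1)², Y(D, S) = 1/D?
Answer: 5265/2 ≈ 2632.5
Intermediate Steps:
G(Q) = (1 + Q)²
K(F, P) = -9/2 + 18*F (K(F, P) = -3*(1/(-4) + F)*(-4 - 2) = -3*(-¼ + F)*(-6) = -3*(3/2 - 6*F) = -9/2 + 18*F)
(K(-3, (1 - 4)*4)*G(2))*(-5) = ((-9/2 + 18*(-3))*(1 + 2)²)*(-5) = ((-9/2 - 54)*3²)*(-5) = -117/2*9*(-5) = -1053/2*(-5) = 5265/2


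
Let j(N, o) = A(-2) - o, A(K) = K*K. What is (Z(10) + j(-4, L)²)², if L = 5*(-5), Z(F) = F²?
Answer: 885481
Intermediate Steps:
A(K) = K²
L = -25
j(N, o) = 4 - o (j(N, o) = (-2)² - o = 4 - o)
(Z(10) + j(-4, L)²)² = (10² + (4 - 1*(-25))²)² = (100 + (4 + 25)²)² = (100 + 29²)² = (100 + 841)² = 941² = 885481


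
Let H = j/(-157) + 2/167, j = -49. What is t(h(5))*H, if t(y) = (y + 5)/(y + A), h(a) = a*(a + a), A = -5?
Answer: 93467/235971 ≈ 0.39610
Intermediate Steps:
h(a) = 2*a² (h(a) = a*(2*a) = 2*a²)
t(y) = (5 + y)/(-5 + y) (t(y) = (y + 5)/(y - 5) = (5 + y)/(-5 + y))
H = 8497/26219 (H = -49/(-157) + 2/167 = -49*(-1/157) + 2*(1/167) = 49/157 + 2/167 = 8497/26219 ≈ 0.32408)
t(h(5))*H = ((5 + 2*5²)/(-5 + 2*5²))*(8497/26219) = ((5 + 2*25)/(-5 + 2*25))*(8497/26219) = ((5 + 50)/(-5 + 50))*(8497/26219) = (55/45)*(8497/26219) = ((1/45)*55)*(8497/26219) = (11/9)*(8497/26219) = 93467/235971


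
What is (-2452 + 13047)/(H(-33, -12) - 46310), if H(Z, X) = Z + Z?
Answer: -10595/46376 ≈ -0.22846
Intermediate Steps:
H(Z, X) = 2*Z
(-2452 + 13047)/(H(-33, -12) - 46310) = (-2452 + 13047)/(2*(-33) - 46310) = 10595/(-66 - 46310) = 10595/(-46376) = 10595*(-1/46376) = -10595/46376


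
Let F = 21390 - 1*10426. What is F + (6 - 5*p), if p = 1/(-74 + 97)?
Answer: 252305/23 ≈ 10970.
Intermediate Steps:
F = 10964 (F = 21390 - 10426 = 10964)
p = 1/23 ≈ 0.043478
F + (6 - 5*p) = 10964 + (6 - 5*1/23) = 10964 + (6 - 5/23) = 10964 + 133/23 = 252305/23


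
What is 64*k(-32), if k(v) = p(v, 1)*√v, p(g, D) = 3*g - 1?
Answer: -24832*I*√2 ≈ -35118.0*I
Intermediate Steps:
p(g, D) = -1 + 3*g
k(v) = √v*(-1 + 3*v) (k(v) = (-1 + 3*v)*√v = √v*(-1 + 3*v))
64*k(-32) = 64*(√(-32)*(-1 + 3*(-32))) = 64*((4*I*√2)*(-1 - 96)) = 64*((4*I*√2)*(-97)) = 64*(-388*I*√2) = -24832*I*√2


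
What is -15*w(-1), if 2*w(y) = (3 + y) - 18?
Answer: 120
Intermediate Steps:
w(y) = -15/2 + y/2 (w(y) = ((3 + y) - 18)/2 = (-15 + y)/2 = -15/2 + y/2)
-15*w(-1) = -15*(-15/2 + (½)*(-1)) = -15*(-15/2 - ½) = -15*(-8) = 120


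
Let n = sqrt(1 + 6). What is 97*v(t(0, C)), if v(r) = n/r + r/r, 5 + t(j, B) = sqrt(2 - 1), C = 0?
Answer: 97 - 97*sqrt(7)/4 ≈ 32.841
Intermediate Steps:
n = sqrt(7) ≈ 2.6458
t(j, B) = -4 (t(j, B) = -5 + sqrt(2 - 1) = -5 + sqrt(1) = -5 + 1 = -4)
v(r) = 1 + sqrt(7)/r (v(r) = sqrt(7)/r + r/r = sqrt(7)/r + 1 = 1 + sqrt(7)/r)
97*v(t(0, C)) = 97*((-4 + sqrt(7))/(-4)) = 97*(-(-4 + sqrt(7))/4) = 97*(1 - sqrt(7)/4) = 97 - 97*sqrt(7)/4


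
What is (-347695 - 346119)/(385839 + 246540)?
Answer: -63074/57489 ≈ -1.0971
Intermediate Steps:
(-347695 - 346119)/(385839 + 246540) = -693814/632379 = -693814*1/632379 = -63074/57489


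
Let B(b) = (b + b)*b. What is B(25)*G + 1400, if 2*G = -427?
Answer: -265475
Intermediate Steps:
G = -427/2 (G = (1/2)*(-427) = -427/2 ≈ -213.50)
B(b) = 2*b**2 (B(b) = (2*b)*b = 2*b**2)
B(25)*G + 1400 = (2*25**2)*(-427/2) + 1400 = (2*625)*(-427/2) + 1400 = 1250*(-427/2) + 1400 = -266875 + 1400 = -265475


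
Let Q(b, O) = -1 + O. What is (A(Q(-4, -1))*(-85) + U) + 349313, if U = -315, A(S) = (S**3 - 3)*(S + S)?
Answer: 345258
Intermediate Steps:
A(S) = 2*S*(-3 + S**3) (A(S) = (-3 + S**3)*(2*S) = 2*S*(-3 + S**3))
(A(Q(-4, -1))*(-85) + U) + 349313 = ((2*(-1 - 1)*(-3 + (-1 - 1)**3))*(-85) - 315) + 349313 = ((2*(-2)*(-3 + (-2)**3))*(-85) - 315) + 349313 = ((2*(-2)*(-3 - 8))*(-85) - 315) + 349313 = ((2*(-2)*(-11))*(-85) - 315) + 349313 = (44*(-85) - 315) + 349313 = (-3740 - 315) + 349313 = -4055 + 349313 = 345258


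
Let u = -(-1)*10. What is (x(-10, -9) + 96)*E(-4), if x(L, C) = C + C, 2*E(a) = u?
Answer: 390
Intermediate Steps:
u = 10 (u = -1*(-10) = 10)
E(a) = 5 (E(a) = (1/2)*10 = 5)
x(L, C) = 2*C
(x(-10, -9) + 96)*E(-4) = (2*(-9) + 96)*5 = (-18 + 96)*5 = 78*5 = 390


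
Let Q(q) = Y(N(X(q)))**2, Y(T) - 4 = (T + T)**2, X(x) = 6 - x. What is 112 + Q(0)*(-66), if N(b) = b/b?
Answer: -4112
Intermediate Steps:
N(b) = 1
Y(T) = 4 + 4*T**2 (Y(T) = 4 + (T + T)**2 = 4 + (2*T)**2 = 4 + 4*T**2)
Q(q) = 64 (Q(q) = (4 + 4*1**2)**2 = (4 + 4*1)**2 = (4 + 4)**2 = 8**2 = 64)
112 + Q(0)*(-66) = 112 + 64*(-66) = 112 - 4224 = -4112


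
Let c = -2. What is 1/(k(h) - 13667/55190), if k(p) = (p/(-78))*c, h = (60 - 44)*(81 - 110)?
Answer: -2152410/26141173 ≈ -0.082338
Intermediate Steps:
h = -464 (h = 16*(-29) = -464)
k(p) = p/39 (k(p) = (p/(-78))*(-2) = (p*(-1/78))*(-2) = -p/78*(-2) = p/39)
1/(k(h) - 13667/55190) = 1/((1/39)*(-464) - 13667/55190) = 1/(-464/39 - 13667*1/55190) = 1/(-464/39 - 13667/55190) = 1/(-26141173/2152410) = -2152410/26141173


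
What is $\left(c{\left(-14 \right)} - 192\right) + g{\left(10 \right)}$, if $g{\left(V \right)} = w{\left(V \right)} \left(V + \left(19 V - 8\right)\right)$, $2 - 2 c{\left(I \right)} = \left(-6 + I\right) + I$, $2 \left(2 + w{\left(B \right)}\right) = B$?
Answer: $402$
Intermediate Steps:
$w{\left(B \right)} = -2 + \frac{B}{2}$
$c{\left(I \right)} = 4 - I$ ($c{\left(I \right)} = 1 - \frac{\left(-6 + I\right) + I}{2} = 1 - \frac{-6 + 2 I}{2} = 1 - \left(-3 + I\right) = 4 - I$)
$g{\left(V \right)} = \left(-8 + 20 V\right) \left(-2 + \frac{V}{2}\right)$ ($g{\left(V \right)} = \left(-2 + \frac{V}{2}\right) \left(V + \left(19 V - 8\right)\right) = \left(-2 + \frac{V}{2}\right) \left(V + \left(-8 + 19 V\right)\right) = \left(-2 + \frac{V}{2}\right) \left(-8 + 20 V\right) = \left(-8 + 20 V\right) \left(-2 + \frac{V}{2}\right)$)
$\left(c{\left(-14 \right)} - 192\right) + g{\left(10 \right)} = \left(\left(4 - -14\right) - 192\right) + 2 \left(-4 + 10\right) \left(-2 + 5 \cdot 10\right) = \left(\left(4 + 14\right) - 192\right) + 2 \cdot 6 \left(-2 + 50\right) = \left(18 - 192\right) + 2 \cdot 6 \cdot 48 = -174 + 576 = 402$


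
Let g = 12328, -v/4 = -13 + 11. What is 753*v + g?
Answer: 18352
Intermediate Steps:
v = 8 (v = -4*(-13 + 11) = -4*(-2) = 8)
753*v + g = 753*8 + 12328 = 6024 + 12328 = 18352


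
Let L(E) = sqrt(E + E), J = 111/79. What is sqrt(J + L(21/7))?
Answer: sqrt(8769 + 6241*sqrt(6))/79 ≈ 1.9633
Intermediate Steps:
J = 111/79 (J = 111*(1/79) = 111/79 ≈ 1.4051)
L(E) = sqrt(2)*sqrt(E) (L(E) = sqrt(2*E) = sqrt(2)*sqrt(E))
sqrt(J + L(21/7)) = sqrt(111/79 + sqrt(2)*sqrt(21/7)) = sqrt(111/79 + sqrt(2)*sqrt(21*(1/7))) = sqrt(111/79 + sqrt(2)*sqrt(3)) = sqrt(111/79 + sqrt(6))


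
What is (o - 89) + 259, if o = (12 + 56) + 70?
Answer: 308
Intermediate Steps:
o = 138 (o = 68 + 70 = 138)
(o - 89) + 259 = (138 - 89) + 259 = 49 + 259 = 308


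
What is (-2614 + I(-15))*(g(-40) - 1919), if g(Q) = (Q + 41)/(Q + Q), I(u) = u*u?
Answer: 366761669/80 ≈ 4.5845e+6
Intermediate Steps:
I(u) = u²
g(Q) = (41 + Q)/(2*Q) (g(Q) = (41 + Q)/((2*Q)) = (41 + Q)*(1/(2*Q)) = (41 + Q)/(2*Q))
(-2614 + I(-15))*(g(-40) - 1919) = (-2614 + (-15)²)*((½)*(41 - 40)/(-40) - 1919) = (-2614 + 225)*((½)*(-1/40)*1 - 1919) = -2389*(-1/80 - 1919) = -2389*(-153521/80) = 366761669/80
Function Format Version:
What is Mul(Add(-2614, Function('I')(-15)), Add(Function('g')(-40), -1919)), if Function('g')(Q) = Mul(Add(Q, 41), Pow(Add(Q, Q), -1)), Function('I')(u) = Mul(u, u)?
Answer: Rational(366761669, 80) ≈ 4.5845e+6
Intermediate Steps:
Function('I')(u) = Pow(u, 2)
Function('g')(Q) = Mul(Rational(1, 2), Pow(Q, -1), Add(41, Q)) (Function('g')(Q) = Mul(Add(41, Q), Pow(Mul(2, Q), -1)) = Mul(Add(41, Q), Mul(Rational(1, 2), Pow(Q, -1))) = Mul(Rational(1, 2), Pow(Q, -1), Add(41, Q)))
Mul(Add(-2614, Function('I')(-15)), Add(Function('g')(-40), -1919)) = Mul(Add(-2614, Pow(-15, 2)), Add(Mul(Rational(1, 2), Pow(-40, -1), Add(41, -40)), -1919)) = Mul(Add(-2614, 225), Add(Mul(Rational(1, 2), Rational(-1, 40), 1), -1919)) = Mul(-2389, Add(Rational(-1, 80), -1919)) = Mul(-2389, Rational(-153521, 80)) = Rational(366761669, 80)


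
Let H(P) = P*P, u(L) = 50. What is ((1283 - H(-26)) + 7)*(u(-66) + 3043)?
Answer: 1899102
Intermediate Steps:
H(P) = P²
((1283 - H(-26)) + 7)*(u(-66) + 3043) = ((1283 - 1*(-26)²) + 7)*(50 + 3043) = ((1283 - 1*676) + 7)*3093 = ((1283 - 676) + 7)*3093 = (607 + 7)*3093 = 614*3093 = 1899102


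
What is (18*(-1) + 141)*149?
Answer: 18327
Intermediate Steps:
(18*(-1) + 141)*149 = (-18 + 141)*149 = 123*149 = 18327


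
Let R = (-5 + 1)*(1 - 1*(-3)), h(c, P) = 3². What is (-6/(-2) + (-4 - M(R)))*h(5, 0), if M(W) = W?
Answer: 135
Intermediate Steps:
h(c, P) = 9
R = -16 (R = -4*(1 + 3) = -4*4 = -16)
(-6/(-2) + (-4 - M(R)))*h(5, 0) = (-6/(-2) + (-4 - 1*(-16)))*9 = (-6*(-½) + (-4 + 16))*9 = (3 + 12)*9 = 15*9 = 135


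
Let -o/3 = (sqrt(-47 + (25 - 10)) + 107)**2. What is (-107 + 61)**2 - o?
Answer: 36367 + 2568*I*sqrt(2) ≈ 36367.0 + 3631.7*I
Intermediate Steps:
o = -3*(107 + 4*I*sqrt(2))**2 (o = -3*(sqrt(-47 + (25 - 10)) + 107)**2 = -3*(sqrt(-47 + 15) + 107)**2 = -3*(sqrt(-32) + 107)**2 = -3*(4*I*sqrt(2) + 107)**2 = -3*(107 + 4*I*sqrt(2))**2 ≈ -34251.0 - 3631.7*I)
(-107 + 61)**2 - o = (-107 + 61)**2 - (-34251 - 2568*I*sqrt(2)) = (-46)**2 + (34251 + 2568*I*sqrt(2)) = 2116 + (34251 + 2568*I*sqrt(2)) = 36367 + 2568*I*sqrt(2)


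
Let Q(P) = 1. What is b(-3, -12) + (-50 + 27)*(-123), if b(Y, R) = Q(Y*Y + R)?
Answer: 2830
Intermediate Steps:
b(Y, R) = 1
b(-3, -12) + (-50 + 27)*(-123) = 1 + (-50 + 27)*(-123) = 1 - 23*(-123) = 1 + 2829 = 2830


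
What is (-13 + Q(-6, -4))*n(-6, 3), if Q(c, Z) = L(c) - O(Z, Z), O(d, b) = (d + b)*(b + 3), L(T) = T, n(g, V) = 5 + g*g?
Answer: -1107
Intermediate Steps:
n(g, V) = 5 + g²
O(d, b) = (3 + b)*(b + d) (O(d, b) = (b + d)*(3 + b) = (3 + b)*(b + d))
Q(c, Z) = c - 6*Z - 2*Z² (Q(c, Z) = c - (Z² + 3*Z + 3*Z + Z*Z) = c - (Z² + 3*Z + 3*Z + Z²) = c - (2*Z² + 6*Z) = c + (-6*Z - 2*Z²) = c - 6*Z - 2*Z²)
(-13 + Q(-6, -4))*n(-6, 3) = (-13 + (-6 - 6*(-4) - 2*(-4)²))*(5 + (-6)²) = (-13 + (-6 + 24 - 2*16))*(5 + 36) = (-13 + (-6 + 24 - 32))*41 = (-13 - 14)*41 = -27*41 = -1107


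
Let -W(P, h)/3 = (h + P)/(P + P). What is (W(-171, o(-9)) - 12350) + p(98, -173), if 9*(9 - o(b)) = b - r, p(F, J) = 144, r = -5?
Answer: -6262405/513 ≈ -12207.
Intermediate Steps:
o(b) = 76/9 - b/9 (o(b) = 9 - (b - 1*(-5))/9 = 9 - (b + 5)/9 = 9 - (5 + b)/9 = 9 + (-5/9 - b/9) = 76/9 - b/9)
W(P, h) = -3*(P + h)/(2*P) (W(P, h) = -3*(h + P)/(P + P) = -3*(P + h)/(2*P))
(W(-171, o(-9)) - 12350) + p(98, -173) = ((3/2)*(-1*(-171) - (76/9 - ⅑*(-9)))/(-171) - 12350) + 144 = ((3/2)*(-1/171)*(171 - (76/9 + 1)) - 12350) + 144 = ((3/2)*(-1/171)*(171 - 1*85/9) - 12350) + 144 = ((3/2)*(-1/171)*(171 - 85/9) - 12350) + 144 = ((3/2)*(-1/171)*(1454/9) - 12350) + 144 = (-727/513 - 12350) + 144 = -6336277/513 + 144 = -6262405/513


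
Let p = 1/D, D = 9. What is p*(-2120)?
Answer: -2120/9 ≈ -235.56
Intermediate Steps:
p = 1/9 ≈ 0.11111
p*(-2120) = (1/9)*(-2120) = -2120/9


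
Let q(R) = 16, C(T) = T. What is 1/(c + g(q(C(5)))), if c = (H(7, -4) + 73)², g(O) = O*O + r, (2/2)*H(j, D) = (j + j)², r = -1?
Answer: 1/72616 ≈ 1.3771e-5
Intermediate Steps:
H(j, D) = 4*j² (H(j, D) = (j + j)² = (2*j)² = 4*j²)
g(O) = -1 + O² (g(O) = O*O - 1 = O² - 1 = -1 + O²)
c = 72361 (c = (4*7² + 73)² = (4*49 + 73)² = (196 + 73)² = 269² = 72361)
1/(c + g(q(C(5)))) = 1/(72361 + (-1 + 16²)) = 1/(72361 + (-1 + 256)) = 1/(72361 + 255) = 1/72616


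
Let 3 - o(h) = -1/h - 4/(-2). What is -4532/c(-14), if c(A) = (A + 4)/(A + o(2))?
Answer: -5665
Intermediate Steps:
o(h) = 1 + 1/h (o(h) = 3 - (-1/h - 4/(-2)) = 3 - (-1/h - 4*(-½)) = 3 - (-1/h + 2) = 3 - (2 - 1/h) = 3 + (-2 + 1/h) = 1 + 1/h)
c(A) = (4 + A)/(3/2 + A) (c(A) = (A + 4)/(A + (1 + 2)/2) = (4 + A)/(A + (½)*3) = (4 + A)/(A + 3/2) = (4 + A)/(3/2 + A))
-4532/c(-14) = -4532*(3 + 2*(-14))/(2*(4 - 14)) = -4532/(2*(-10)/(3 - 28)) = -4532/(2*(-10)/(-25)) = -4532/(2*(-1/25)*(-10)) = -4532/⅘ = -4532*5/4 = -5665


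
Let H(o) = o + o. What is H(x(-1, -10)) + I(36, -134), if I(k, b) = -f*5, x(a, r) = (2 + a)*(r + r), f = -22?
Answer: 70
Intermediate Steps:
x(a, r) = 2*r*(2 + a) (x(a, r) = (2 + a)*(2*r) = 2*r*(2 + a))
H(o) = 2*o
I(k, b) = 110 (I(k, b) = -(-22)*5 = -1*(-110) = 110)
H(x(-1, -10)) + I(36, -134) = 2*(2*(-10)*(2 - 1)) + 110 = 2*(2*(-10)*1) + 110 = 2*(-20) + 110 = -40 + 110 = 70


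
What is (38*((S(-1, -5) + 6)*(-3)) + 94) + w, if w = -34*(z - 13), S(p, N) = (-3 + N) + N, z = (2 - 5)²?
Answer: 1028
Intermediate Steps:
z = 9 (z = (-3)² = 9)
S(p, N) = -3 + 2*N
w = 136 (w = -34*(9 - 13) = -34*(-4) = 136)
(38*((S(-1, -5) + 6)*(-3)) + 94) + w = (38*(((-3 + 2*(-5)) + 6)*(-3)) + 94) + 136 = (38*(((-3 - 10) + 6)*(-3)) + 94) + 136 = (38*((-13 + 6)*(-3)) + 94) + 136 = (38*(-7*(-3)) + 94) + 136 = (38*21 + 94) + 136 = (798 + 94) + 136 = 892 + 136 = 1028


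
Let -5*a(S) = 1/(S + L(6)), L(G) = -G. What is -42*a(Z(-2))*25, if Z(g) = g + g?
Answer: -21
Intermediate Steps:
Z(g) = 2*g
a(S) = -1/(5*(-6 + S)) (a(S) = -1/(5*(S - 1*6)) = -1/(5*(S - 6)) = -1/(5*(-6 + S)))
-42*a(Z(-2))*25 = -(-42)/(-30 + 5*(2*(-2)))*25 = -(-42)/(-30 + 5*(-4))*25 = -(-42)/(-30 - 20)*25 = -(-42)/(-50)*25 = -(-42)*(-1)/50*25 = -42*1/50*25 = -21/25*25 = -21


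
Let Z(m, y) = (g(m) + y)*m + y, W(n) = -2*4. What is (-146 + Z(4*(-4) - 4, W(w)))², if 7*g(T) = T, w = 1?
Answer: 195364/49 ≈ 3987.0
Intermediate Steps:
g(T) = T/7
W(n) = -8
Z(m, y) = y + m*(y + m/7) (Z(m, y) = (m/7 + y)*m + y = (y + m/7)*m + y = m*(y + m/7) + y = y + m*(y + m/7))
(-146 + Z(4*(-4) - 4, W(w)))² = (-146 + (-8 + (4*(-4) - 4)²/7 + (4*(-4) - 4)*(-8)))² = (-146 + (-8 + (-16 - 4)²/7 + (-16 - 4)*(-8)))² = (-146 + (-8 + (⅐)*(-20)² - 20*(-8)))² = (-146 + (-8 + (⅐)*400 + 160))² = (-146 + (-8 + 400/7 + 160))² = (-146 + 1464/7)² = (442/7)² = 195364/49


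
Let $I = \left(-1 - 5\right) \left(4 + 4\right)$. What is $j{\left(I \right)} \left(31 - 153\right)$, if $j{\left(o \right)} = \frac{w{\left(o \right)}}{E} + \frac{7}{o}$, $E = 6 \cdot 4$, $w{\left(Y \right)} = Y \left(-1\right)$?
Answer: $- \frac{5429}{24} \approx -226.21$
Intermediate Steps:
$I = -48$ ($I = \left(-6\right) 8 = -48$)
$w{\left(Y \right)} = - Y$
$E = 24$
$j{\left(o \right)} = \frac{7}{o} - \frac{o}{24}$ ($j{\left(o \right)} = \frac{\left(-1\right) o}{24} + \frac{7}{o} = - o \frac{1}{24} + \frac{7}{o} = - \frac{o}{24} + \frac{7}{o} = \frac{7}{o} - \frac{o}{24}$)
$j{\left(I \right)} \left(31 - 153\right) = \left(\frac{7}{-48} - -2\right) \left(31 - 153\right) = \left(7 \left(- \frac{1}{48}\right) + 2\right) \left(-122\right) = \left(- \frac{7}{48} + 2\right) \left(-122\right) = \frac{89}{48} \left(-122\right) = - \frac{5429}{24}$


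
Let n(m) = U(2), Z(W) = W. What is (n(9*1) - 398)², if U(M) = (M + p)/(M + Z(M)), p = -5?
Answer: 2544025/16 ≈ 1.5900e+5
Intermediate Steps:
U(M) = (-5 + M)/(2*M) (U(M) = (M - 5)/(M + M) = (-5 + M)/((2*M)) = (-5 + M)*(1/(2*M)) = (-5 + M)/(2*M))
n(m) = -¾ (n(m) = (½)*(-5 + 2)/2 = (½)*(½)*(-3) = -¾)
(n(9*1) - 398)² = (-¾ - 398)² = (-1595/4)² = 2544025/16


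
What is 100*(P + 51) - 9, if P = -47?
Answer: 391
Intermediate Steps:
100*(P + 51) - 9 = 100*(-47 + 51) - 9 = 100*4 - 9 = 400 - 9 = 391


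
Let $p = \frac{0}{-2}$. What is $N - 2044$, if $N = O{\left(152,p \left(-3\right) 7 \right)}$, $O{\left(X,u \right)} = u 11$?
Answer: $-2044$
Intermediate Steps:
$p = 0$ ($p = 0 \left(- \frac{1}{2}\right) = 0$)
$O{\left(X,u \right)} = 11 u$
$N = 0$ ($N = 11 \cdot 0 \left(-3\right) 7 = 11 \cdot 0 \cdot 7 = 11 \cdot 0 = 0$)
$N - 2044 = 0 - 2044 = -2044$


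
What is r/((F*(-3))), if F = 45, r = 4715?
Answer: -943/27 ≈ -34.926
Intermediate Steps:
r/((F*(-3))) = 4715/((45*(-3))) = 4715/(-135) = 4715*(-1/135) = -943/27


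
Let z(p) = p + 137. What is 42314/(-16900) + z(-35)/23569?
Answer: -38291341/15319850 ≈ -2.4995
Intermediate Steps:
z(p) = 137 + p
42314/(-16900) + z(-35)/23569 = 42314/(-16900) + (137 - 35)/23569 = 42314*(-1/16900) + 102*(1/23569) = -21157/8450 + 102/23569 = -38291341/15319850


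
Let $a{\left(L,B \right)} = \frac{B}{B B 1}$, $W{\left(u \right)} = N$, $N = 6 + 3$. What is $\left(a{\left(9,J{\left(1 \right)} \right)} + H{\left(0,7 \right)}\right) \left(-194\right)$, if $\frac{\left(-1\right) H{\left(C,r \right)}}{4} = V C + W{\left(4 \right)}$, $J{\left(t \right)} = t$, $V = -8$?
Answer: $6790$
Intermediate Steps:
$N = 9$
$W{\left(u \right)} = 9$
$H{\left(C,r \right)} = -36 + 32 C$ ($H{\left(C,r \right)} = - 4 \left(- 8 C + 9\right) = - 4 \left(9 - 8 C\right) = -36 + 32 C$)
$a{\left(L,B \right)} = \frac{1}{B}$ ($a{\left(L,B \right)} = \frac{B}{B^{2} \cdot 1} = \frac{B}{B^{2}} = \frac{1}{B}$)
$\left(a{\left(9,J{\left(1 \right)} \right)} + H{\left(0,7 \right)}\right) \left(-194\right) = \left(1^{-1} + \left(-36 + 32 \cdot 0\right)\right) \left(-194\right) = \left(1 + \left(-36 + 0\right)\right) \left(-194\right) = \left(1 - 36\right) \left(-194\right) = \left(-35\right) \left(-194\right) = 6790$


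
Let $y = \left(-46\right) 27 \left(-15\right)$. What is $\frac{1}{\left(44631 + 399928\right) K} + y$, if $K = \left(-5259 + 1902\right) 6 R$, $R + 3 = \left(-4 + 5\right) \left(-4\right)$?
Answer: $\frac{1167731225164981}{62680151646} \approx 18630.0$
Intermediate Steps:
$R = -7$ ($R = -3 + \left(-4 + 5\right) \left(-4\right) = -3 + 1 \left(-4\right) = -3 - 4 = -7$)
$y = 18630$ ($y = \left(-1242\right) \left(-15\right) = 18630$)
$K = 140994$ ($K = \left(-5259 + 1902\right) 6 \left(-7\right) = \left(-3357\right) \left(-42\right) = 140994$)
$\frac{1}{\left(44631 + 399928\right) K} + y = \frac{1}{\left(44631 + 399928\right) 140994} + 18630 = \frac{1}{444559} \cdot \frac{1}{140994} + 18630 = \frac{1}{62680151646} + 18630 = \frac{1167731225164981}{62680151646}$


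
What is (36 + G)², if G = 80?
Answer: 13456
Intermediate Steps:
(36 + G)² = (36 + 80)² = 116² = 13456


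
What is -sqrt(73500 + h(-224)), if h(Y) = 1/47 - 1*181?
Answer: -sqrt(161961718)/47 ≈ -270.77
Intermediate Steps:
h(Y) = -8506/47 (h(Y) = 1/47 - 181 = -8506/47)
-sqrt(73500 + h(-224)) = -sqrt(73500 - 8506/47) = -sqrt(3445994/47) = -sqrt(161961718)/47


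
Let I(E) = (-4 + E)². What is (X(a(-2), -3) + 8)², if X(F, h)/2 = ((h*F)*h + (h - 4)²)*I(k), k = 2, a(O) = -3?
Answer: 33856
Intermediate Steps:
X(F, h) = 8*(-4 + h)² + 8*F*h² (X(F, h) = 2*(((h*F)*h + (h - 4)²)*(-4 + 2)²) = 2*(((F*h)*h + (-4 + h)²)*(-2)²) = 2*((F*h² + (-4 + h)²)*4) = 2*(((-4 + h)² + F*h²)*4) = 2*(4*(-4 + h)² + 4*F*h²) = 8*(-4 + h)² + 8*F*h²)
(X(a(-2), -3) + 8)² = ((8*(-4 - 3)² + 8*(-3)*(-3)²) + 8)² = ((8*(-7)² + 8*(-3)*9) + 8)² = ((8*49 - 216) + 8)² = ((392 - 216) + 8)² = (176 + 8)² = 184² = 33856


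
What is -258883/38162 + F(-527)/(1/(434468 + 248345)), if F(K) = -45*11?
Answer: -12898467563353/38162 ≈ -3.3799e+8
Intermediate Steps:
F(K) = -495
-258883/38162 + F(-527)/(1/(434468 + 248345)) = -258883/38162 - 495/(1/(434468 + 248345)) = -258883*1/38162 - 495/(1/682813) = -258883/38162 - 495/1/682813 = -258883/38162 - 495*682813 = -258883/38162 - 337992435 = -12898467563353/38162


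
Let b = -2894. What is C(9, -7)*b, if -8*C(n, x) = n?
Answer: 13023/4 ≈ 3255.8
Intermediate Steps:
C(n, x) = -n/8
C(9, -7)*b = -1/8*9*(-2894) = -9/8*(-2894) = 13023/4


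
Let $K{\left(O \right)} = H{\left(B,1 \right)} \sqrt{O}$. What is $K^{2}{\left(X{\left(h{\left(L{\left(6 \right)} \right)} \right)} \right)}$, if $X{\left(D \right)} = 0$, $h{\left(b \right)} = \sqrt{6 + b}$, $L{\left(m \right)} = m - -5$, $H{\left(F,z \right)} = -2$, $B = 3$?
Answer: $0$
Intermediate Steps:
$L{\left(m \right)} = 5 + m$ ($L{\left(m \right)} = m + 5 = 5 + m$)
$K{\left(O \right)} = - 2 \sqrt{O}$
$K^{2}{\left(X{\left(h{\left(L{\left(6 \right)} \right)} \right)} \right)} = \left(- 2 \sqrt{0}\right)^{2} = \left(\left(-2\right) 0\right)^{2} = 0^{2} = 0$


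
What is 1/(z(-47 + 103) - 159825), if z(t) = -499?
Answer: -1/160324 ≈ -6.2374e-6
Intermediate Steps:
1/(z(-47 + 103) - 159825) = 1/(-499 - 159825) = 1/(-160324) = -1/160324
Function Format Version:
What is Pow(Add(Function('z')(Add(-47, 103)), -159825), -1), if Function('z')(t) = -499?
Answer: Rational(-1, 160324) ≈ -6.2374e-6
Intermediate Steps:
Pow(Add(Function('z')(Add(-47, 103)), -159825), -1) = Pow(Add(-499, -159825), -1) = Pow(-160324, -1) = Rational(-1, 160324)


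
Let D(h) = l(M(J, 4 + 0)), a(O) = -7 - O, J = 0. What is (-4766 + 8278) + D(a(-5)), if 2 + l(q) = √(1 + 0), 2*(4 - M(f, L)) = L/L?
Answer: 3511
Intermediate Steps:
M(f, L) = 7/2 (M(f, L) = 4 - L/(2*L) = 4 - ½*1 = 4 - ½ = 7/2)
l(q) = -1 (l(q) = -2 + √(1 + 0) = -2 + √1 = -2 + 1 = -1)
D(h) = -1
(-4766 + 8278) + D(a(-5)) = (-4766 + 8278) - 1 = 3512 - 1 = 3511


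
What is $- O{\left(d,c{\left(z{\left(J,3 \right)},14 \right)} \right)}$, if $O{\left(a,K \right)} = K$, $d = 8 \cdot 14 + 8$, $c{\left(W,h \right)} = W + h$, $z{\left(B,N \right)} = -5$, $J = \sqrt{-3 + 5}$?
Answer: $-9$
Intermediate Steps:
$J = \sqrt{2} \approx 1.4142$
$d = 120$ ($d = 112 + 8 = 120$)
$- O{\left(d,c{\left(z{\left(J,3 \right)},14 \right)} \right)} = - (-5 + 14) = \left(-1\right) 9 = -9$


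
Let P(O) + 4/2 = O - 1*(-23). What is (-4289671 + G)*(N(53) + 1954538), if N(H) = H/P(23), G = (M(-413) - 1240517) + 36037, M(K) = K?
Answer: -118132748248725/11 ≈ -1.0739e+13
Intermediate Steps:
P(O) = 21 + O (P(O) = -2 + (O - 1*(-23)) = -2 + (O + 23) = -2 + (23 + O) = 21 + O)
G = -1204893 (G = (-413 - 1240517) + 36037 = -1240930 + 36037 = -1204893)
N(H) = H/44 (N(H) = H/(21 + 23) = H/44)
(-4289671 + G)*(N(53) + 1954538) = (-4289671 - 1204893)*((1/44)*53 + 1954538) = -5494564*(53/44 + 1954538) = -5494564*85999725/44 = -118132748248725/11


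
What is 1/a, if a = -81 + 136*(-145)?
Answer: -1/19801 ≈ -5.0502e-5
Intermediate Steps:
a = -19801 (a = -81 - 19720 = -19801)
1/a = 1/(-19801) = -1/19801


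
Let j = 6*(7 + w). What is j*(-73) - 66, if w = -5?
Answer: -942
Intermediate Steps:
j = 12 (j = 6*(7 - 5) = 6*2 = 12)
j*(-73) - 66 = 12*(-73) - 66 = -876 - 66 = -942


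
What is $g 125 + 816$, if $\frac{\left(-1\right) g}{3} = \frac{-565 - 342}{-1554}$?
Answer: $\frac{309313}{518} \approx 597.13$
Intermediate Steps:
$g = - \frac{907}{518}$ ($g = - 3 \frac{-565 - 342}{-1554} = - 3 \left(-565 - 342\right) \left(- \frac{1}{1554}\right) = - 3 \left(\left(-907\right) \left(- \frac{1}{1554}\right)\right) = \left(-3\right) \frac{907}{1554} = - \frac{907}{518} \approx -1.751$)
$g 125 + 816 = \left(- \frac{907}{518}\right) 125 + 816 = - \frac{113375}{518} + 816 = \frac{309313}{518}$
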